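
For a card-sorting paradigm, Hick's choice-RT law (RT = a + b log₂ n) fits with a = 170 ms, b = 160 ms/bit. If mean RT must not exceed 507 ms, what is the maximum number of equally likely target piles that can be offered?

4

Information budget: (507 − 170)/160 = 2.1063 bits, so n ≤ 2^2.1063 = 4.306 → at most 4.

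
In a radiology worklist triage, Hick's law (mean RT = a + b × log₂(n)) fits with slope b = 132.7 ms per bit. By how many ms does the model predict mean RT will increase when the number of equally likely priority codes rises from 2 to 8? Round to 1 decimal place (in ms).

Only the slope matters, since a is common to both: ΔRT = b·log₂(n₂/n₁).
log₂(8) − log₂(2) = log₂(8/2) = log₂(4) = 2.
ΔRT = 132.7 × 2.0000 = 265.400 ms.

265.4 ms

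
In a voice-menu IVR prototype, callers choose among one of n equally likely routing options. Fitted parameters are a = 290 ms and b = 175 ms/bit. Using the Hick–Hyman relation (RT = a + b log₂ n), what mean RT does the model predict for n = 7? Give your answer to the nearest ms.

log₂(7) = 2.8074 bits, so RT = 290 + 175 × 2.8074 ≈ 781.287 ms.

781 ms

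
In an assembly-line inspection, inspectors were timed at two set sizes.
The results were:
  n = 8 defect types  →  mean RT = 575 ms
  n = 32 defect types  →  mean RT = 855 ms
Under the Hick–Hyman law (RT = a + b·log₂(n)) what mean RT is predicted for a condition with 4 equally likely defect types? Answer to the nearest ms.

435 ms

With log₂ n on the abscissa the relation is linear; from the two conditions:
  b = (855 − 575) / (log₂ 32 − log₂ 8) = 280 / (5 − 3) = 140 ms/bit
  a = 575 − 140 × 3 = 155 ms
Then RT(4) = 155 + 140 × log₂ 4 = 155 + 140 × 2 ≈ 435.000 ms.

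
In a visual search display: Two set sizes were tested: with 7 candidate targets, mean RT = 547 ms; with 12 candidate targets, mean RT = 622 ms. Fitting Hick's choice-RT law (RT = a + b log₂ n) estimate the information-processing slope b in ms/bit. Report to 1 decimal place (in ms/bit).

The slope on a log₂ axis is (622 − 547) / (3.5850 − 2.8074) = 96.450 ms/bit.

96.4 ms/bit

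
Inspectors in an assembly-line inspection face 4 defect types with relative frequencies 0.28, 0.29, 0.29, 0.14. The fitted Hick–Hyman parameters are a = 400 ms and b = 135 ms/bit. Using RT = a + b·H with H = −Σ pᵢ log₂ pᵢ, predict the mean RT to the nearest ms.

Entropy contributions −pᵢ log₂ pᵢ: 0.5142, 0.5179, 0.5179, 0.3971; sum H = 1.9471 bits.
RT = a + bH = 400 + 135·1.9471 = 662.86 ms.

663 ms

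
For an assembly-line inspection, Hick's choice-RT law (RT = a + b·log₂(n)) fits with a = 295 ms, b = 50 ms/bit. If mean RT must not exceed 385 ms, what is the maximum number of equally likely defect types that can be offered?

50·log₂ n ≤ 385 − 295 = 90, giving log₂ n ≤ 1.8000 and n ≤ 3.482. The largest whole number is 3.

3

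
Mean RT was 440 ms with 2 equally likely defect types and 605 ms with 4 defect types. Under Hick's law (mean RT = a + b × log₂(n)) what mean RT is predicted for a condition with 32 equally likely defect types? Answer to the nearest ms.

1100 ms

Solve the two-equation system in a and b:
  b = (605 − 440) / (log₂ 4 − log₂ 2) = 165 / (2 − 1) = 165 ms/bit
  a = 440 − 165 × 1 = 275 ms
Then RT(32) = 275 + 165 × log₂ 32 = 275 + 165 × 5 ≈ 1100.000 ms.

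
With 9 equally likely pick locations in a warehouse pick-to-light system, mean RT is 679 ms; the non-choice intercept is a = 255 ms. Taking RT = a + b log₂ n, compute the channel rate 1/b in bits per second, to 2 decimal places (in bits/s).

7.48 bits/s

b = (679 − 255)/log₂ 9 = 424/3.1699 = 133.757 ms per bit = 0.13376 s/bit; the reciprocal is 7.476 bits/s.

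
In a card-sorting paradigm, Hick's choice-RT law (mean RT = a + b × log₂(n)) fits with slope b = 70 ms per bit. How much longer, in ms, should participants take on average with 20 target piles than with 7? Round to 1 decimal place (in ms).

106.0 ms

The intercept a cancels: ΔRT = b·(log₂ n₂ − log₂ n₁) = b·log₂(n₂/n₁).
log₂(20) − log₂(7) = 4.3219 − 2.8074 = 1.5146.
ΔRT = 70 × 1.5146 = 106.020 ms.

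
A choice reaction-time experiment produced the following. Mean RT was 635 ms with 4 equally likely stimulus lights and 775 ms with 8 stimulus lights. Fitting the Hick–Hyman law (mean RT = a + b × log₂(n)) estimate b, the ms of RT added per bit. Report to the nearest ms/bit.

The slope on a log₂ axis is (775 − 635) / (3 − 2) = 140 ms/bit.

140 ms/bit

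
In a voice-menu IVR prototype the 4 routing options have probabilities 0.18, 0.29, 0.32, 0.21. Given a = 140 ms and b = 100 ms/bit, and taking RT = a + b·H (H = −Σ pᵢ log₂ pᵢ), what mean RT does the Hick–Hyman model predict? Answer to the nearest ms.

H = 0.18·log₂(1/0.18) + 0.29·log₂(1/0.29) + 0.32·log₂(1/0.32) + 0.21·log₂(1/0.21) = 1.9621 bits.
RT = 140 + 100 × 1.9621 = 336.21 ms.

336 ms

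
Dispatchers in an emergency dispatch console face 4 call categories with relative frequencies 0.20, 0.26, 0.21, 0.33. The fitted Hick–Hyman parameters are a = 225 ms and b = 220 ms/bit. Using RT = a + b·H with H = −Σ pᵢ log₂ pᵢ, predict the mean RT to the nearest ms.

H = 0.20·log₂(1/0.20) + 0.26·log₂(1/0.26) + 0.21·log₂(1/0.21) + 0.33·log₂(1/0.33) = 1.9703 bits.
RT = 225 + 220 × 1.9703 = 658.47 ms.

658 ms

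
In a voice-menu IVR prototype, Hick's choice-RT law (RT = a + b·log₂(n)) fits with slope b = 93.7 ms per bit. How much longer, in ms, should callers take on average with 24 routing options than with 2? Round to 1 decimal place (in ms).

Only the slope matters, since a is common to both: ΔRT = b·log₂(n₂/n₁).
log₂(24) − log₂(2) = 4.5850 − 1 = 3.5850.
ΔRT = 93.7 × 3.5850 = 335.911 ms.

335.9 ms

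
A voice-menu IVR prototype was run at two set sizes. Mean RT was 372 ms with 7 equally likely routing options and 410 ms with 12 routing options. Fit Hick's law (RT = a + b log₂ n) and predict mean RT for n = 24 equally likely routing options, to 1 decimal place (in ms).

With log₂ n on the abscissa the relation is linear; from the two conditions:
  b = (410 − 372) / (log₂ 12 − log₂ 7) = 38 / (3.5850 − 2.8074) = 48.868 ms/bit
  a = 372 − 48.868 × 2.8074 = 234.811 ms
Then RT(24) = 234.811 + 48.868 × log₂ 24 = 234.811 + 48.868 × 4.5850 ≈ 458.868 ms.

458.9 ms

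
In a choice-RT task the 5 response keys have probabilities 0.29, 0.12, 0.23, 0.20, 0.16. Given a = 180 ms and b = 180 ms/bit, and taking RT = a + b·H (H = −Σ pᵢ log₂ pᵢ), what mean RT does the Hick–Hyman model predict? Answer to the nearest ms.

587 ms

H = 0.29·log₂(1/0.29) + 0.12·log₂(1/0.12) + 0.23·log₂(1/0.23) + 0.20·log₂(1/0.20) + 0.16·log₂(1/0.16) = 2.2600 bits.
RT = 180 + 180 × 2.2600 = 586.81 ms.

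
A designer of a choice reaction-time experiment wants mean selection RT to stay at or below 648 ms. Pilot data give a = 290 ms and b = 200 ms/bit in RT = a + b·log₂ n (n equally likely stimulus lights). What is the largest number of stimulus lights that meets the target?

3

Information budget: (648 − 290)/200 = 1.7900 bits, so n ≤ 2^1.7900 = 3.458 → at most 3.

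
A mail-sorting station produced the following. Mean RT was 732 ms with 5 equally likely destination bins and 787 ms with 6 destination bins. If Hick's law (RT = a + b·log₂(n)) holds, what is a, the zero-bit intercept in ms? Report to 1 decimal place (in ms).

b = (RT₂ − RT₁)/(log₂ n₂ − log₂ n₁) = (787 − 732)/(2.5850 − 2.3219) = 209.098 ms/bit.
a = RT₁ − b·log₂ n₁ = 732 − 209.098 × 2.3219 = 246.489 ms.

246.5 ms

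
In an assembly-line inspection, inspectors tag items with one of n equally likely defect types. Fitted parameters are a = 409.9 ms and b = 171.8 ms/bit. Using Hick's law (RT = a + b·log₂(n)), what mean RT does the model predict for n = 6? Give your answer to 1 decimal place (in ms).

log₂(6) = 2.5850 bits, so RT = 409.9 + 171.8 × 2.5850 ≈ 853.997 ms.

854.0 ms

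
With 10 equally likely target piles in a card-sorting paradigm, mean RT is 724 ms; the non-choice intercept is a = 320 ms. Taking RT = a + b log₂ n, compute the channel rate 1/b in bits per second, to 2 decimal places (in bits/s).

8.22 bits/s

Choice component = 724 − 320 = 404 ms over log₂(10) = 3.3219 bits.
b = 404 / 3.3219 = 121.616 ms/bit, so 1/b = 8.223 bits/s.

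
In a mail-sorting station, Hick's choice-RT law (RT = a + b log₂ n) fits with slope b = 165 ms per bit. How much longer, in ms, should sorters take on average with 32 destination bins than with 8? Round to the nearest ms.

ΔRT = (a + b log₂ n₂) − (a + b log₂ n₁) = b·(log₂ n₂ − log₂ n₁).
log₂(32) − log₂(8) = log₂(32/8) = log₂(4) = 2.
ΔRT = 165 × 2.0000 = 330.000 ms.

330 ms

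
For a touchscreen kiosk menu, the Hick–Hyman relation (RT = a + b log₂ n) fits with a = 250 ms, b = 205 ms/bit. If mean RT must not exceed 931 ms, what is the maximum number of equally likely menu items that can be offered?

205·log₂ n ≤ 931 − 250 = 681, giving log₂ n ≤ 3.3220 and n ≤ 10.000. The largest whole number is 10.

10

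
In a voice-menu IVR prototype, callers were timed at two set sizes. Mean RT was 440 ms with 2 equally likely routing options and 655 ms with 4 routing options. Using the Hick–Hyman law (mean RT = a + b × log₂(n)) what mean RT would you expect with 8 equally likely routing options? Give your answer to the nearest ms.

870 ms

With log₂ n on the abscissa the relation is linear; from the two conditions:
  b = (655 − 440) / (log₂ 4 − log₂ 2) = 215 / (2 − 1) = 215 ms/bit
  a = 440 − 215 × 1 = 225 ms
Then RT(8) = 225 + 215 × log₂ 8 = 225 + 215 × 3 ≈ 870.000 ms.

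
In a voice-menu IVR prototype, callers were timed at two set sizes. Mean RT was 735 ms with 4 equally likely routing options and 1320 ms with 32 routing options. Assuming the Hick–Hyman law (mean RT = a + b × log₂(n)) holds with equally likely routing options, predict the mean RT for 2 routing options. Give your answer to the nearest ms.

Solve the two-equation system in a and b:
  b = (1320 − 735) / (log₂ 32 − log₂ 4) = 585 / (5 − 2) = 195 ms/bit
  a = 735 − 195 × 2 = 345 ms
Then RT(2) = 345 + 195 × log₂ 2 = 345 + 195 × 1 ≈ 540.000 ms.

540 ms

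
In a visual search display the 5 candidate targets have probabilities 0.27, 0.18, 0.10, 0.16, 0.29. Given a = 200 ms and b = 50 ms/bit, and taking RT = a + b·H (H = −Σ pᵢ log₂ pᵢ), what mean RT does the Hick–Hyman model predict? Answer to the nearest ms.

311 ms

H = 0.27·log₂(1/0.27) + 0.18·log₂(1/0.18) + 0.10·log₂(1/0.10) + 0.16·log₂(1/0.16) + 0.29·log₂(1/0.29) = 2.2284 bits.
RT = 200 + 50 × 2.2284 = 311.42 ms.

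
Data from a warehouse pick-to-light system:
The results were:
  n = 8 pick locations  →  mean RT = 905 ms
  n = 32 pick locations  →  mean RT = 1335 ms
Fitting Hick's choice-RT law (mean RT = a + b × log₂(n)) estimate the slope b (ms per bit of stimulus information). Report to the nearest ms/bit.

Slope: b = (1335 − 905) / (log₂ 32 − log₂ 8) = 430/2.0000 = 215 ms/bit.

215 ms/bit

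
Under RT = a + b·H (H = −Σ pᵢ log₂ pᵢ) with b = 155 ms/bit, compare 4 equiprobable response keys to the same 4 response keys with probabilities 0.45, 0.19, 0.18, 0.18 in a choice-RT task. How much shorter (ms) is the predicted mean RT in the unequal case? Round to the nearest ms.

The RT saving is b·ΔH. Equiprobable H₀ = log₂(4) = 2.0000 bits; with the given probabilities H = 1.8642 bits.
b·(H₀ − H) = 155 × (2.0000 − 1.8642) = 21.04 ms.

21 ms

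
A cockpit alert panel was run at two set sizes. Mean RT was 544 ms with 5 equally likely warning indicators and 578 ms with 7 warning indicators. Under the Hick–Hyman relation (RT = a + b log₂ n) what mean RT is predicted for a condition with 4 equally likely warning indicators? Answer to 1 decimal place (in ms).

With log₂ n on the abscissa the relation is linear; from the two conditions:
  b = (578 − 544) / (log₂ 7 − log₂ 5) = 34 / (2.8074 − 2.3219) = 70.041 ms/bit
  a = 544 − 70.041 × 2.3219 = 381.369 ms
Then RT(4) = 381.369 + 70.041 × log₂ 4 = 381.369 + 70.041 × 2 ≈ 521.452 ms.

521.5 ms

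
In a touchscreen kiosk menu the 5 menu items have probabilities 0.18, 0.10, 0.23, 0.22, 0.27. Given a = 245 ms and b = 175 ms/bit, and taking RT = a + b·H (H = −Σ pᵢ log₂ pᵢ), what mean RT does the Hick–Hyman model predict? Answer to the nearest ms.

640 ms

H = 0.18·log₂(1/0.18) + 0.10·log₂(1/0.10) + 0.23·log₂(1/0.23) + 0.22·log₂(1/0.22) + 0.27·log₂(1/0.27) = 2.2558 bits.
RT = 245 + 175 × 2.2558 = 639.76 ms.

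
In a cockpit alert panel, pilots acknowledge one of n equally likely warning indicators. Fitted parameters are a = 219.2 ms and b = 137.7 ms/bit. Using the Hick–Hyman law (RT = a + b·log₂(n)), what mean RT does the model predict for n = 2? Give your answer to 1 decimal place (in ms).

356.9 ms

log₂(2) = 1 bits, so RT = 219.2 + 137.7 × 1 ≈ 356.900 ms.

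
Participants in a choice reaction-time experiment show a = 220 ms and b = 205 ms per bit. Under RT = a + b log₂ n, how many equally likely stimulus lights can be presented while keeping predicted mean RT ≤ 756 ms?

6

205·log₂ n ≤ 756 − 220 = 536, giving log₂ n ≤ 2.6146 and n ≤ 6.125. The largest whole number is 6.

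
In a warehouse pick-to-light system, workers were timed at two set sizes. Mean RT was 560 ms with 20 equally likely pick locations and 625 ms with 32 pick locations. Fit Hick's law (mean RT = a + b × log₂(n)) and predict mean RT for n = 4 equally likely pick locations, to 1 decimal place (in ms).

337.4 ms

Solve the two-equation system in a and b:
  b = (625 − 560) / (log₂ 32 − log₂ 20) = 65 / (5 − 4.3219) = 95.860 ms/bit
  a = 560 − 95.860 × 4.3219 = 145.700 ms
Then RT(4) = 145.700 + 95.860 × log₂ 4 = 145.700 + 95.860 × 2 ≈ 337.420 ms.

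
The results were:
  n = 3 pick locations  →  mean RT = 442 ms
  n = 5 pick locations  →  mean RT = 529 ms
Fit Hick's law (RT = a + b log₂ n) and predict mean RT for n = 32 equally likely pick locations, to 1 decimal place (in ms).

845.2 ms

Solve the two-equation system in a and b:
  b = (529 − 442) / (log₂ 5 − log₂ 3) = 87 / (2.3219 − 1.5850) = 118.052 ms/bit
  a = 442 − 118.052 × 1.5850 = 254.893 ms
Then RT(32) = 254.893 + 118.052 × log₂ 32 = 254.893 + 118.052 × 5 ≈ 845.151 ms.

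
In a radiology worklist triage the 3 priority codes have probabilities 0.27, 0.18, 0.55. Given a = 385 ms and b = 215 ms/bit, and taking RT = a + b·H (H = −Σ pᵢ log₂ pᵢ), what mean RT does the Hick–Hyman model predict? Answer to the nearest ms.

Entropy contributions −pᵢ log₂ pᵢ: 0.5100, 0.4453, 0.4744; sum H = 1.4297 bits.
RT = a + bH = 385 + 215·1.4297 = 692.39 ms.

692 ms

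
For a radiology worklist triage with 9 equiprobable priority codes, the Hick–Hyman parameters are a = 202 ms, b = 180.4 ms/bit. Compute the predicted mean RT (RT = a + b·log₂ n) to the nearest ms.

774 ms

log₂(9) = 3.1699 bits, so RT = 202 + 180.4 × 3.1699 ≈ 773.854 ms.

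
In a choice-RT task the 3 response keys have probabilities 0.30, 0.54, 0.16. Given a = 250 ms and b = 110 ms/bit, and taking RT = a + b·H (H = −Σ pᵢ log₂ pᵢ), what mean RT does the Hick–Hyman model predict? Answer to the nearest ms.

407 ms

H = 0.30·log₂(1/0.30) + 0.54·log₂(1/0.54) + 0.16·log₂(1/0.16) = 1.4241 bits.
RT = 250 + 110 × 1.4241 = 406.66 ms.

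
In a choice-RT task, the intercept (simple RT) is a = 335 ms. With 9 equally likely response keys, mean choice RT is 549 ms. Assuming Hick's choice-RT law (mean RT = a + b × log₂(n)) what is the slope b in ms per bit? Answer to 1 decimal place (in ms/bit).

67.5 ms/bit

log₂(9) = 3.1699 bits.
b = (RT − a)/log₂ n = (549 − 335) / 3.1699 = 67.509 ms/bit.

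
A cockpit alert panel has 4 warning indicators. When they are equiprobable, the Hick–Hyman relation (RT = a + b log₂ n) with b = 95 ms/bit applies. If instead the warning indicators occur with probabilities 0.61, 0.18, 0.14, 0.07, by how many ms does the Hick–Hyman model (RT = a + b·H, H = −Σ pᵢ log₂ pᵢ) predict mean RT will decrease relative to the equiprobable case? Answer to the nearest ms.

43 ms

Equiprobable entropy H₀ = log₂ 4 = 2.0000 bits.
Skewed entropy H = −Σ pᵢ log₂ pᵢ = 1.5460 bits.
ΔRT = b·(H₀ − H) = 95 × 0.4540 = 43.13 ms.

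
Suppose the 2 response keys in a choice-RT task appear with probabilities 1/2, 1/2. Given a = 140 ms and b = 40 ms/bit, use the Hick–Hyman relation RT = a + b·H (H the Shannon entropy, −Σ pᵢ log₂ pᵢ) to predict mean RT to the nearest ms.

Each term −pᵢ log₂ pᵢ: 0.5·1 + 0.5·1; summed, H = 1.000 bits.
Mean RT = a + bH = 140 + 40·1.000 = 180.00 ms.

180 ms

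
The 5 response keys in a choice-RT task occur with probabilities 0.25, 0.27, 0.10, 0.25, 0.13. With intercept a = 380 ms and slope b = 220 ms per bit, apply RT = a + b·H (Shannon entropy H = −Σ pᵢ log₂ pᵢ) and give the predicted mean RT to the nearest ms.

Entropy contributions −pᵢ log₂ pᵢ: 0.5000, 0.5100, 0.3322, 0.5000, 0.3826; sum H = 2.2249 bits.
RT = a + bH = 380 + 220·2.2249 = 869.47 ms.

869 ms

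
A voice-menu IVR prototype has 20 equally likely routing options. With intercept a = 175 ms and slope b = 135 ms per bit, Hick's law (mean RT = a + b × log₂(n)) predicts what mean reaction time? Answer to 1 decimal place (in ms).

758.5 ms

log₂(20) = 4.3219 bits, so RT = 175 + 135 × 4.3219 ≈ 758.460 ms.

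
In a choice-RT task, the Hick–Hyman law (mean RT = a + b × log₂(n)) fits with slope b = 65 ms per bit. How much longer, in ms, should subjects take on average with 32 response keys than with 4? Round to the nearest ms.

The intercept a cancels: ΔRT = b·(log₂ n₂ − log₂ n₁) = b·log₂(n₂/n₁).
log₂(32) − log₂(4) = log₂(32/4) = log₂(8) = 3.
ΔRT = 65 × 3.0000 = 195.000 ms.

195 ms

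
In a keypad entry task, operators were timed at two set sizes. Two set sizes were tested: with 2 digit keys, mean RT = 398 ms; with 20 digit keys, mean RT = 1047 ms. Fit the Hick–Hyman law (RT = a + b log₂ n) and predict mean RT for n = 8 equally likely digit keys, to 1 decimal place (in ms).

Solve the two-equation system in a and b:
  b = (1047 − 398) / (log₂ 20 − log₂ 2) = 649 / (4.3219 − 1) = 195.368 ms/bit
  a = 398 − 195.368 × 1 = 202.632 ms
Then RT(8) = 202.632 + 195.368 × log₂ 8 = 202.632 + 195.368 × 3 ≈ 788.737 ms.

788.7 ms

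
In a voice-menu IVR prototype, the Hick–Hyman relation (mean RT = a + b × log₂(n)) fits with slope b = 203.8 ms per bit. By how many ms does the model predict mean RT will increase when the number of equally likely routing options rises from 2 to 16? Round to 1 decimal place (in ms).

611.4 ms

Only the slope matters, since a is common to both: ΔRT = b·log₂(n₂/n₁).
log₂(16) − log₂(2) = log₂(16/2) = log₂(8) = 3.
ΔRT = 203.8 × 3.0000 = 611.400 ms.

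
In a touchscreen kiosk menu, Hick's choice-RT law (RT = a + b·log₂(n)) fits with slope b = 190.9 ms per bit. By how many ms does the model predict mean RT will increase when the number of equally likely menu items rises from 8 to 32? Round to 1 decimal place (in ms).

ΔRT = (a + b log₂ n₂) − (a + b log₂ n₁) = b·(log₂ n₂ − log₂ n₁).
log₂(32) − log₂(8) = log₂(32/8) = log₂(4) = 2.
ΔRT = 190.9 × 2.0000 = 381.800 ms.

381.8 ms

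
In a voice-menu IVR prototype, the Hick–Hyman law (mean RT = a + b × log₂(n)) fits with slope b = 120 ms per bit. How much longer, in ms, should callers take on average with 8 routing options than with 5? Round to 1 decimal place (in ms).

The intercept a cancels: ΔRT = b·(log₂ n₂ − log₂ n₁) = b·log₂(n₂/n₁).
log₂(8) − log₂(5) = 3 − 2.3219 = 0.6781.
ΔRT = 120 × 0.6781 = 81.369 ms.

81.4 ms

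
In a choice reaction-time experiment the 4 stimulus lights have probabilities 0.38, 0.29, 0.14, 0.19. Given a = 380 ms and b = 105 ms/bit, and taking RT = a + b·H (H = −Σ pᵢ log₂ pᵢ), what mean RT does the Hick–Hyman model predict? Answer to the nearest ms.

580 ms

H = 0.38·log₂(1/0.38) + 0.29·log₂(1/0.29) + 0.14·log₂(1/0.14) + 0.19·log₂(1/0.19) = 1.9007 bits.
RT = 380 + 105 × 1.9007 = 579.57 ms.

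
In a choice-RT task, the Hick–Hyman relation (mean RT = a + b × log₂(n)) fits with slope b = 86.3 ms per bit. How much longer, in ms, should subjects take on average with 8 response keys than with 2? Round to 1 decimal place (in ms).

The intercept a cancels: ΔRT = b·(log₂ n₂ − log₂ n₁) = b·log₂(n₂/n₁).
log₂(8) − log₂(2) = log₂(8/2) = log₂(4) = 2.
ΔRT = 86.3 × 2.0000 = 172.600 ms.

172.6 ms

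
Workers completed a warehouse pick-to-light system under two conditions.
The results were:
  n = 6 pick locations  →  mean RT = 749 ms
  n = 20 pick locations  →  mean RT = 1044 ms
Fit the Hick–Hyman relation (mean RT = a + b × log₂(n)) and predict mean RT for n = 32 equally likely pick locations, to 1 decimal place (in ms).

1159.2 ms

Fit slope and intercept:
  b = (1044 − 749) / (log₂ 20 − log₂ 6) = 295 / (4.3219 − 2.5850) = 169.836 ms/bit
  a = 749 − 169.836 × 2.5850 = 309.979 ms
Then RT(32) = 309.979 + 169.836 × log₂ 32 = 309.979 + 169.836 × 5 ≈ 1159.161 ms.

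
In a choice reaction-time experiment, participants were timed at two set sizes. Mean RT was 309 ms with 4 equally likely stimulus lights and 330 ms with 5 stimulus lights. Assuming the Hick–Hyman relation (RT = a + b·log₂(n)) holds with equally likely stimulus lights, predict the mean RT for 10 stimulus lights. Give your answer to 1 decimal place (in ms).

395.2 ms

Fit slope and intercept:
  b = (330 − 309) / (log₂ 5 − log₂ 4) = 21 / (2.3219 − 2) = 65.232 ms/bit
  a = 309 − 65.232 × 2 = 178.536 ms
Then RT(10) = 178.536 + 65.232 × log₂ 10 = 178.536 + 65.232 × 3.3219 ≈ 395.232 ms.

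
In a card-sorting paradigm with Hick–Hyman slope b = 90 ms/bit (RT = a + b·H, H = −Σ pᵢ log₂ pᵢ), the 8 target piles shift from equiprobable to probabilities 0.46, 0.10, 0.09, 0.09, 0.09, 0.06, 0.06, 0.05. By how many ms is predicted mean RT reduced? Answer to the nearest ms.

The RT saving is b·ΔH. Equiprobable H₀ = log₂(8) = 3.0000 bits; with the given probabilities H = 2.4887 bits.
b·(H₀ − H) = 90 × (3.0000 − 2.4887) = 46.02 ms.

46 ms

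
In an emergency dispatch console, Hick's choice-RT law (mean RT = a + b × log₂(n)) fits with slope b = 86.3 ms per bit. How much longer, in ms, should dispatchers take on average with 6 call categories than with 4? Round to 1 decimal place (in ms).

50.5 ms

ΔRT = (a + b log₂ n₂) − (a + b log₂ n₁) = b·(log₂ n₂ − log₂ n₁).
log₂(6) − log₂(4) = 2.5850 − 2 = 0.5850.
ΔRT = 86.3 × 0.5850 = 50.482 ms.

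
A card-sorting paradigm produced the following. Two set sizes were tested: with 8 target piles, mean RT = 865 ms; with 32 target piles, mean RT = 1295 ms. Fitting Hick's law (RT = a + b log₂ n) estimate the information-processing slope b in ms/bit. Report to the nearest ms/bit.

215 ms/bit

The slope on a log₂ axis is (1295 − 865) / (5 − 3) = 215 ms/bit.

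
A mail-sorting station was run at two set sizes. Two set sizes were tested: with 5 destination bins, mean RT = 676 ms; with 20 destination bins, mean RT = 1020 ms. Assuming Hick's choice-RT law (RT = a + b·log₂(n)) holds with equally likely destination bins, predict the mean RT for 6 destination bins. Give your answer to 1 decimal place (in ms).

Fit slope and intercept:
  b = (1020 − 676) / (log₂ 20 − log₂ 5) = 344 / (4.3219 − 2.3219) = 172.000 ms/bit
  a = 676 − 172.000 × 2.3219 = 276.628 ms
Then RT(6) = 276.628 + 172.000 × log₂ 6 = 276.628 + 172.000 × 2.5850 ≈ 721.242 ms.

721.2 ms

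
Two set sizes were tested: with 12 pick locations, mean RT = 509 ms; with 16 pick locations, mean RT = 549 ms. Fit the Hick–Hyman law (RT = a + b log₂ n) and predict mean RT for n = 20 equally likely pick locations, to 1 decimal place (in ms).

Solve the two-equation system in a and b:
  b = (549 − 509) / (log₂ 16 − log₂ 12) = 40 / (4 − 3.5850) = 96.377 ms/bit
  a = 509 − 96.377 × 3.5850 = 163.493 ms
Then RT(20) = 163.493 + 96.377 × log₂ 20 = 163.493 + 96.377 × 4.3219 ≈ 580.026 ms.

580.0 ms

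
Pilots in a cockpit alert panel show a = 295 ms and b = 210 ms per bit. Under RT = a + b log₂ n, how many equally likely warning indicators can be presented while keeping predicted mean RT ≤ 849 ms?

210·log₂ n ≤ 849 − 295 = 554, giving log₂ n ≤ 2.6381 and n ≤ 6.225. The largest whole number is 6.

6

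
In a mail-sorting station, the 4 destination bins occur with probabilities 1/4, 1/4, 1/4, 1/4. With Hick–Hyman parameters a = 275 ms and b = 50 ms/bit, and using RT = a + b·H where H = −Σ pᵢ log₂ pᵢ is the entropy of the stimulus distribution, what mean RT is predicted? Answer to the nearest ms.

Each term −pᵢ log₂ pᵢ: 0.25·2 + 0.25·2 + 0.25·2 + 0.25·2; summed, H = 2.000 bits.
Mean RT = a + bH = 275 + 50·2.000 = 375.00 ms.

375 ms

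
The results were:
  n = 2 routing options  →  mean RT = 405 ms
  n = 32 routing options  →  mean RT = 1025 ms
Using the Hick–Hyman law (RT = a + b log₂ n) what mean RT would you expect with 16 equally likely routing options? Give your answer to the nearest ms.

870 ms

With log₂ n on the abscissa the relation is linear; from the two conditions:
  b = (1025 − 405) / (log₂ 32 − log₂ 2) = 620 / (5 − 1) = 155 ms/bit
  a = 405 − 155 × 1 = 250 ms
Then RT(16) = 250 + 155 × log₂ 16 = 250 + 155 × 4 ≈ 870.000 ms.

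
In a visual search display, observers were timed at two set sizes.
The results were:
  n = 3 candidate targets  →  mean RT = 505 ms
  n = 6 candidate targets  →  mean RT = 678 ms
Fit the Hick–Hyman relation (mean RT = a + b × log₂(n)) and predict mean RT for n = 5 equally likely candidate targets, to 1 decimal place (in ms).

Fit slope and intercept:
  b = (678 − 505) / (log₂ 6 − log₂ 3) = 173 / (2.5850 − 1.5850) = 173.000 ms/bit
  a = 505 − 173.000 × 1.5850 = 230.801 ms
Then RT(5) = 230.801 + 173.000 × log₂ 5 = 230.801 + 173.000 × 2.3219 ≈ 632.495 ms.

632.5 ms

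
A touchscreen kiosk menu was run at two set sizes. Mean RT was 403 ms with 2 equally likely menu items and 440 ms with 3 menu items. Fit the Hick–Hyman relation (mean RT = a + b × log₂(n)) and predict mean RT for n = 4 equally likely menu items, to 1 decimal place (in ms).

Solve the two-equation system in a and b:
  b = (440 − 403) / (log₂ 3 − log₂ 2) = 37 / (1.5850 − 1) = 63.252 ms/bit
  a = 403 − 63.252 × 1 = 339.748 ms
Then RT(4) = 339.748 + 63.252 × log₂ 4 = 339.748 + 63.252 × 2 ≈ 466.252 ms.

466.3 ms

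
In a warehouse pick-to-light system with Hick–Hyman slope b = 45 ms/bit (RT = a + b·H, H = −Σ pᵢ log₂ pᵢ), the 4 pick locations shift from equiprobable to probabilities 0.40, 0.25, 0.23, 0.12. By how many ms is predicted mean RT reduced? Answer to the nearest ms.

The RT saving is b·ΔH. Equiprobable H₀ = log₂(4) = 2.0000 bits; with the given probabilities H = 1.8835 bits.
b·(H₀ − H) = 45 × (2.0000 − 1.8835) = 5.24 ms.

5 ms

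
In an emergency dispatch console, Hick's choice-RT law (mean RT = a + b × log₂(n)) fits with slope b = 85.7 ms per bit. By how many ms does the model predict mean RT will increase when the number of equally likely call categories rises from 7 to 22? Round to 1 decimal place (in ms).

ΔRT = (a + b log₂ n₂) − (a + b log₂ n₁) = b·(log₂ n₂ − log₂ n₁).
log₂(22) − log₂(7) = 4.4594 − 2.8074 = 1.6521.
ΔRT = 85.7 × 1.6521 = 141.583 ms.

141.6 ms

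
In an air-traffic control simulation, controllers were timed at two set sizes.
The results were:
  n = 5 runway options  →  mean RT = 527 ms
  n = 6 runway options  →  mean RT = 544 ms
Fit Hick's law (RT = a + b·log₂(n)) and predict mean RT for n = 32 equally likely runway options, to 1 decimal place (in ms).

RT is linear in log₂ n, so two points fix the line:
  b = (544 − 527) / (log₂ 6 − log₂ 5) = 17 / (2.5850 − 2.3219) = 64.630 ms/bit
  a = 527 − 64.630 × 2.3219 = 376.933 ms
Then RT(32) = 376.933 + 64.630 × log₂ 32 = 376.933 + 64.630 × 5 ≈ 700.085 ms.

700.1 ms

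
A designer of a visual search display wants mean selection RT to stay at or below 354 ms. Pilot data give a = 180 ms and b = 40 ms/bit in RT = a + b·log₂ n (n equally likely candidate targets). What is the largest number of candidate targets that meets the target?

20

Information budget: (354 − 180)/40 = 4.3500 bits, so n ≤ 2^4.3500 = 20.393 → at most 20.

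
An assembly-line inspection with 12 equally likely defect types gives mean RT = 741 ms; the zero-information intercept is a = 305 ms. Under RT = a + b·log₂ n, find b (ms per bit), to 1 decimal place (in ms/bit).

121.6 ms/bit

b = (741 − 305) / log₂(12) = 436 / 3.5850 = 121.619 ms/bit.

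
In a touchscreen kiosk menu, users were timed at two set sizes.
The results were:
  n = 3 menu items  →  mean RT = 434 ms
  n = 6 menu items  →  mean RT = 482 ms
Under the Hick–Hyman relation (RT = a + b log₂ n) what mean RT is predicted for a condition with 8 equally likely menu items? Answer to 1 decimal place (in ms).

501.9 ms

Fit slope and intercept:
  b = (482 − 434) / (log₂ 6 − log₂ 3) = 48 / (2.5850 − 1.5850) = 48.000 ms/bit
  a = 434 − 48.000 × 1.5850 = 357.922 ms
Then RT(8) = 357.922 + 48.000 × log₂ 8 = 357.922 + 48.000 × 3 ≈ 501.922 ms.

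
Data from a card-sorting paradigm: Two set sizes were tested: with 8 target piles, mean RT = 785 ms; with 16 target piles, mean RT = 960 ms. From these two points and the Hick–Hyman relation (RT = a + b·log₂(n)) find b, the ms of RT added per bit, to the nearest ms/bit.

175 ms/bit

b = (RT₂ − RT₁)/(log₂ n₂ − log₂ n₁) = (960 − 785)/(4 − 3) = 175 ms/bit.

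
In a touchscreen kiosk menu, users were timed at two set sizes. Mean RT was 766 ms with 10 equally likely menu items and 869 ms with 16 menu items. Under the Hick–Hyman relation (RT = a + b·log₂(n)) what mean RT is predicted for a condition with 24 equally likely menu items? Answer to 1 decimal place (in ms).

957.9 ms

Fit slope and intercept:
  b = (869 − 766) / (log₂ 16 − log₂ 10) = 103 / (4 − 3.3219) = 151.901 ms/bit
  a = 766 − 151.901 × 3.3219 = 261.395 ms
Then RT(24) = 261.395 + 151.901 × log₂ 24 = 261.395 + 151.901 × 4.5850 ≈ 957.857 ms.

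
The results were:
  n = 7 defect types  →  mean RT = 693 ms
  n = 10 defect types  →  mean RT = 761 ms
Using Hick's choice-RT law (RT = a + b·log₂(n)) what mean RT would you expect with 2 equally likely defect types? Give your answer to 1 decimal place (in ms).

Fit slope and intercept:
  b = (761 − 693) / (log₂ 10 − log₂ 7) = 68 / (3.3219 − 2.8074) = 132.148 ms/bit
  a = 693 − 132.148 × 2.8074 = 322.013 ms
Then RT(2) = 322.013 + 132.148 × log₂ 2 = 322.013 + 132.148 × 1 ≈ 454.161 ms.

454.2 ms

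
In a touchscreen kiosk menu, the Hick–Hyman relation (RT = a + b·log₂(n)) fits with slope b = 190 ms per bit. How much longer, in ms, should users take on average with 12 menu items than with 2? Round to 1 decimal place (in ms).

Only the slope matters, since a is common to both: ΔRT = b·log₂(n₂/n₁).
log₂(12) − log₂(2) = 3.5850 − 1 = 2.5850.
ΔRT = 190 × 2.5850 = 491.143 ms.

491.1 ms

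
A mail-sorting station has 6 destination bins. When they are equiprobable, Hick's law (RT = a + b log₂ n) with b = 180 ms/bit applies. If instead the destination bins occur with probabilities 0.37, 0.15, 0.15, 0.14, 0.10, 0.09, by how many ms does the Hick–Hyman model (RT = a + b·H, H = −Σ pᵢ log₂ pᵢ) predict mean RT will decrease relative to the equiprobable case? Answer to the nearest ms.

34 ms

The RT saving is b·ΔH. Equiprobable H₀ = log₂(6) = 2.5850 bits; with the given probabilities H = 2.3938 bits.
b·(H₀ − H) = 180 × (2.5850 − 2.3938) = 34.41 ms.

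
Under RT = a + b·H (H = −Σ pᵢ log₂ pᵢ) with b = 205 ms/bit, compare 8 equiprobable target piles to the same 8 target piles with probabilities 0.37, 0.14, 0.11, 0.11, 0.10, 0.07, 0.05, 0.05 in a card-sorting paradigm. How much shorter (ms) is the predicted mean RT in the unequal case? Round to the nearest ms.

69 ms

Equiprobable entropy H₀ = log₂ 8 = 3.0000 bits.
Skewed entropy H = −Σ pᵢ log₂ pᵢ = 2.6614 bits.
ΔRT = b·(H₀ − H) = 205 × 0.3386 = 69.42 ms.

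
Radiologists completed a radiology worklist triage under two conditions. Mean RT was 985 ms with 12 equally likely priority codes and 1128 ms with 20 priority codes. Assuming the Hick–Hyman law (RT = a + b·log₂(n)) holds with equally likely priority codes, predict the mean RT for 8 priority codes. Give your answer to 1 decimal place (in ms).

Fit slope and intercept:
  b = (1128 − 985) / (log₂ 20 − log₂ 12) = 143 / (4.3219 − 3.5850) = 194.039 ms/bit
  a = 985 − 194.039 × 3.5850 = 289.378 ms
Then RT(8) = 289.378 + 194.039 × log₂ 8 = 289.378 + 194.039 × 3 ≈ 871.495 ms.

871.5 ms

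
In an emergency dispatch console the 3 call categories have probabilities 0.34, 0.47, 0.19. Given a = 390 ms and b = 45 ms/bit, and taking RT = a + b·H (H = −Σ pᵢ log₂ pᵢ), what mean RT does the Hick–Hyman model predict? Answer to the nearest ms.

H = 0.34·log₂(1/0.34) + 0.47·log₂(1/0.47) + 0.19·log₂(1/0.19) = 1.4964 bits.
RT = 390 + 45 × 1.4964 = 457.34 ms.

457 ms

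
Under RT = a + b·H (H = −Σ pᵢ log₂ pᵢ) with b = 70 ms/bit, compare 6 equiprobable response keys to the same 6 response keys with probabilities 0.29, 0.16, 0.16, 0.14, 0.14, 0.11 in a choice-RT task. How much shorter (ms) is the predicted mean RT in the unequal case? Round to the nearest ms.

Equiprobable entropy H₀ = log₂ 6 = 2.5850 bits.
Skewed entropy H = −Σ pᵢ log₂ pᵢ = 2.5084 bits.
ΔRT = b·(H₀ − H) = 70 × 0.0765 = 5.36 ms.

5 ms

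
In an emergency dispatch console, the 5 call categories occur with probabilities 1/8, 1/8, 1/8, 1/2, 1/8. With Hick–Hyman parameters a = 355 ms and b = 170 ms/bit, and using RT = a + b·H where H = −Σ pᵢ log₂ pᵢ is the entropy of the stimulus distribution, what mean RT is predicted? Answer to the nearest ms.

695 ms

H = −Σ pᵢ log₂ pᵢ = 0.125·3 + 0.125·3 + 0.125·3 + 0.5·1 + 0.125·3 = 2.000 bits.
RT = 355 + 170 × 2.000 = 695.00 ms.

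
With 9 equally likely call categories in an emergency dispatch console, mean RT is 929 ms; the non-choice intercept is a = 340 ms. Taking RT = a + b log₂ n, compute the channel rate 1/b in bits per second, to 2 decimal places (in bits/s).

b = (929 − 340)/log₂ 9 = 589/3.1699 = 185.809 ms per bit = 0.18581 s/bit; the reciprocal is 5.382 bits/s.

5.38 bits/s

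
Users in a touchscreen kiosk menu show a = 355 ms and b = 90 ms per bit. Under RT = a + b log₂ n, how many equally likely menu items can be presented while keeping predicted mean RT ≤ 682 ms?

12

Information budget: (682 − 355)/90 = 3.6333 bits, so n ≤ 2^3.6333 = 12.409 → at most 12.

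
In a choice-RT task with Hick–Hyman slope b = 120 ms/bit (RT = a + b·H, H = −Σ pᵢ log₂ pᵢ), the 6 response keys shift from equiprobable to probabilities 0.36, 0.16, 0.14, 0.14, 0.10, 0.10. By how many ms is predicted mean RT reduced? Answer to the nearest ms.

21 ms

Equiprobable entropy H₀ = log₂ 6 = 2.5850 bits.
Skewed entropy H = −Σ pᵢ log₂ pᵢ = 2.4122 bits.
ΔRT = b·(H₀ − H) = 120 × 0.1727 = 20.73 ms.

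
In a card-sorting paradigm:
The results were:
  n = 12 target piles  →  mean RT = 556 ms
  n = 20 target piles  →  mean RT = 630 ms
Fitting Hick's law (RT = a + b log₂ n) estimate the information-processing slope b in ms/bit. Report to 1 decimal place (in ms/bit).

b = (RT₂ − RT₁)/(log₂ n₂ − log₂ n₁) = (630 − 556)/(4.3219 − 3.5850) = 100.412 ms/bit.

100.4 ms/bit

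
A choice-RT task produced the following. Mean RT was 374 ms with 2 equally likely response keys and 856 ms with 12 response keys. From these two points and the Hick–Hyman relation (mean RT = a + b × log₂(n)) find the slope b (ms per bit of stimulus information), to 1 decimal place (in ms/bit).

b = (RT₂ − RT₁)/(log₂ n₂ − log₂ n₁) = (856 − 374)/(3.5850 − 1) = 186.463 ms/bit.

186.5 ms/bit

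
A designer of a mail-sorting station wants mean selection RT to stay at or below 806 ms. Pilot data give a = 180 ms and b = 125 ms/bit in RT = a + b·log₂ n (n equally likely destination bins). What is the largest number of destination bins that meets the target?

32

Information budget: (806 − 180)/125 = 5.0080 bits, so n ≤ 2^5.0080 = 32.178 → at most 32.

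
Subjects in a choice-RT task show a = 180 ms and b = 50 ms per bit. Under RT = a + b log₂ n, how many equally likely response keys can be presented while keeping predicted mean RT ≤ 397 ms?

Information budget: (397 − 180)/50 = 4.3400 bits, so n ≤ 2^4.3400 = 20.252 → at most 20.

20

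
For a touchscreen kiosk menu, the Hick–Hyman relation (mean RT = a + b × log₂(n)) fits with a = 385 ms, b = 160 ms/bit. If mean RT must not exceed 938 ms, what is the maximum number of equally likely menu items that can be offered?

160·log₂ n ≤ 938 − 385 = 553, giving log₂ n ≤ 3.4562 and n ≤ 10.976. The largest whole number is 10.

10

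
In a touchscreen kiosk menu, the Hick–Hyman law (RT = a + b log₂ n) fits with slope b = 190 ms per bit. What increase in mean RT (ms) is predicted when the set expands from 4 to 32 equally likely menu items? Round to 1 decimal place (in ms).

ΔRT = (a + b log₂ n₂) − (a + b log₂ n₁) = b·(log₂ n₂ − log₂ n₁).
log₂(32) − log₂(4) = log₂(32/4) = log₂(8) = 3.
ΔRT = 190 × 3.0000 = 570.000 ms.

570.0 ms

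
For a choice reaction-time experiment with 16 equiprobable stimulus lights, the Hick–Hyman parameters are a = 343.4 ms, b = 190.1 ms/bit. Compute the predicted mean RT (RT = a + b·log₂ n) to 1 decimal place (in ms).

1103.8 ms

log₂(16) = 4 bits, so RT = 343.4 + 190.1 × 4 ≈ 1103.800 ms.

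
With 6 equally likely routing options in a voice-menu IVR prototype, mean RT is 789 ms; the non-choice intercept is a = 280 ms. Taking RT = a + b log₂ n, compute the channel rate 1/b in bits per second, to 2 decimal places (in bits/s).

5.08 bits/s

Choice component = 789 − 280 = 509 ms over log₂(6) = 2.5850 bits.
b = 509 / 2.5850 = 196.908 ms/bit, so 1/b = 5.079 bits/s.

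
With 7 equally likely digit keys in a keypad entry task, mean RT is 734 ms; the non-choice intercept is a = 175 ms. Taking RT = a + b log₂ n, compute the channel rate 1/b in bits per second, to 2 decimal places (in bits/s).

b = (734 − 175)/log₂ 7 = 559/2.8074 = 199.120 ms per bit = 0.19912 s/bit; the reciprocal is 5.022 bits/s.

5.02 bits/s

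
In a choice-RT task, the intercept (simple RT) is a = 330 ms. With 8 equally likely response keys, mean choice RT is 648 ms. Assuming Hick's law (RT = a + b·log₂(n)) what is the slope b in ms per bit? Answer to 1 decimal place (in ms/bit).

log₂(8) = 3 bits.
b = (RT − a)/log₂ n = (648 − 330) / 3 = 106.000 ms/bit.

106.0 ms/bit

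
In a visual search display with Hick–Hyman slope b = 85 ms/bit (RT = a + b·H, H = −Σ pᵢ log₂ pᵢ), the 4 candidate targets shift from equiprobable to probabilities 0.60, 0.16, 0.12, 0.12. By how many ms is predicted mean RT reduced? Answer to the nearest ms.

The RT saving is b·ΔH. Equiprobable H₀ = log₂(4) = 2.0000 bits; with the given probabilities H = 1.5993 bits.
b·(H₀ − H) = 85 × (2.0000 − 1.5993) = 34.06 ms.

34 ms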